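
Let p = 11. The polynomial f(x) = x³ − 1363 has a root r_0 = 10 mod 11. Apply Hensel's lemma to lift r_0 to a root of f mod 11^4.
r_3 = 2793 (mod 14641)

Hensel: r_{i+1} = r_i − f(r_i)/f′(r_i) mod 11^{i+2}, where f′(x) = 3x². Iterate:
  r_0 = 10 (mod 11)
  r_1 = 10 (mod 121)
  r_2 = 131 (mod 1331)
  r_3 = 2793 (mod 14641)
Final: r = 2793 with f(r) ≡ 0 mod 11^4.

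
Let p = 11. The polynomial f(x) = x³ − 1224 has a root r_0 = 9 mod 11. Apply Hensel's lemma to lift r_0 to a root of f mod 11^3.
r_2 = 1230 (mod 1331)

Hensel: r_{i+1} = r_i − f(r_i)/f′(r_i) mod 11^{i+2}, where f′(x) = 3x². Iterate:
  r_0 = 9 (mod 11)
  r_1 = 20 (mod 121)
  r_2 = 1230 (mod 1331)
Final: r = 1230 with f(r) ≡ 0 mod 11^3.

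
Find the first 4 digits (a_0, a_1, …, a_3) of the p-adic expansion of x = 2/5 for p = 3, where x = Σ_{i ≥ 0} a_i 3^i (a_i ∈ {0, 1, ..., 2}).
(a_0, …, a_3) = (1, 1, 2, 1)

v_3(2/5) = 0 (numerator and denominator both coprime to 3), so x ∈ ℤ_3^×. Compute digits iteratively via a_i = x_i mod 3, x_{i+1} = (x_i − a_i)/3, with x_0 = x:
  x_0 = 2/5;  a_0 = 1;  x_1 = (x_0 − 1)/3 = -1/5
  x_1 = -1/5;  a_1 = 1;  x_2 = (x_1 − 1)/3 = -2/5
  x_2 = -2/5;  a_2 = 2;  x_3 = (x_2 − 2)/3 = -4/5
  x_3 = -4/5;  a_3 = 1;  x_4 = (x_3 − 1)/3 = -3/5
Digits: (1, 1, 2, 1).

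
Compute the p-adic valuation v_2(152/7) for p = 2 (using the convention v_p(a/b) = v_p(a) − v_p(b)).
v_2(152/7) = 3

Factor powers of 2 from the numerator and denominator of the reduced fraction: 152 = 2^3 · 19 and 7 = 2^0 · 7. Apply v_p(a/b) = v_p(a) − v_p(b): v_2(152/7) = 3 − 0 = 3.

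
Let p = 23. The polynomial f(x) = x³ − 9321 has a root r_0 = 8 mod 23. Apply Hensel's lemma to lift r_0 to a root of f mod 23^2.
r_1 = 514 (mod 529)

Hensel: r_{i+1} = r_i − f(r_i)/f′(r_i) mod 23^{i+2}, where f′(x) = 3x². Iterate:
  r_0 = 8 (mod 23)
  r_1 = 514 (mod 529)
Final: r = 514 with f(r) ≡ 0 mod 23^2.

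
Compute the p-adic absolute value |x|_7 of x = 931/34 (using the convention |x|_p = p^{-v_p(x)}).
|931/34|_7 = 1/49

Step 1 — compute v_7(x) by factoring powers of 7 out of the numerator and denominator: v_7(931/34) = 2. Step 2 — apply |x|_p = p^{-v_p(x)} = 7^{-2} = 1/49.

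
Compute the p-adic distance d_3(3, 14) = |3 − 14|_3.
d_3(3, 14) = 1

Step 1 — x − y = 3 − 14 = -11. Step 2 — v_3(-11) = 0 (factor: -11 = −(3^0 · 11); the sign does not affect v_p). Step 3 — |x − y|_3 = 3^{0} = 1.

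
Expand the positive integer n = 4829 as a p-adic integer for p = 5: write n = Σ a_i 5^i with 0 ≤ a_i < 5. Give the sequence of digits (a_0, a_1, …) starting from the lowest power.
(a_0, a_1, …) = (4, 0, 3, 3, 2, 1)

Repeated division by 5 gives the digits low-to-high: 4829 = 4 + 3·5^2 + 3·5^3 + 2·5^4 + 1·5^5. Digit sequence: (4, 0, 3, 3, 2, 1).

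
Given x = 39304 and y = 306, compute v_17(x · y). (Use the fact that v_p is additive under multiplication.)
v_17(12027024) = 4

v_p(x) = 3 (factor: 39304 = 17^3 · 8); v_p(y) = 1 (factor: 306 = 17^1 · 18). Additivity: v_p(xy) = v_p(x) + v_p(y) = 3 + 1 = 4. (Direct check: xy = 12027024 = 17^4 · (144).)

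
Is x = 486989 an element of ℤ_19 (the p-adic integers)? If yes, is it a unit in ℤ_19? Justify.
x ∈ ℤ_19 but not a unit; v_19(x) = 3 > 0

ℤ_19 = {x ∈ ℚ_19 : v_19(x) ≥ 0} and ℤ_19^× = {x ∈ ℤ_19 : v_19(x) = 0}. Here v_19(486989) = v_19(num) − v_19(den) = 3; compare against these criteria.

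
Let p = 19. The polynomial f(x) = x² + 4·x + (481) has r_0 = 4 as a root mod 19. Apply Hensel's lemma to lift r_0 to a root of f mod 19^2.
r_1 = 232 (mod 361)

Hensel: r_{i+1} = r_i − f(r_i)·(f′(r_i))^{-1} mod 19^{i+2}, f′(x) = 2x + 4. Iterate:
  r_0 = 4 (mod 19)
  r_1 = 232 (mod 361)
Final: r = 232 satisfies f(r) ≡ 0 mod 19^2.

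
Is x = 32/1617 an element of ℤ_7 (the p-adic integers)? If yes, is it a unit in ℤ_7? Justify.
x ∉ ℤ_7 (v_7(x) = -2 < 0)

ℤ_7 = {x ∈ ℚ_7 : v_7(x) ≥ 0} and ℤ_7^× = {x ∈ ℤ_7 : v_7(x) = 0}. Here v_7(32/1617) = v_7(num) − v_7(den) = -2; compare against these criteria.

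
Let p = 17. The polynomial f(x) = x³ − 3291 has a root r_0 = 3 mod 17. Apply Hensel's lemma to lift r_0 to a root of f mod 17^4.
r_3 = 55644 (mod 83521)

Hensel: r_{i+1} = r_i − f(r_i)/f′(r_i) mod 17^{i+2}, where f′(x) = 3x². Iterate:
  r_0 = 3 (mod 17)
  r_1 = 156 (mod 289)
  r_2 = 1601 (mod 4913)
  r_3 = 55644 (mod 83521)
Final: r = 55644 with f(r) ≡ 0 mod 17^4.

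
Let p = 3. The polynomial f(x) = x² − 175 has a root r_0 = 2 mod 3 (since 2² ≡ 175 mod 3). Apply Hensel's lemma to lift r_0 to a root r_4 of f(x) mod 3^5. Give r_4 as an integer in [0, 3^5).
r_4 = 146 (mod 243)

Hensel's recurrence: r_{i+1} = r_i − f(r_i)·(f′(r_i))^{-1} mod 3^{i+2}, with f′(x) = 2x. Iterate:
  r_0 = 2 (mod 3)
  r_1 = 2 (mod 9)
  r_2 = 11 (mod 27)
  r_3 = 65 (mod 81)
  r_4 = 146 (mod 243)
Final: r_4 = 146, and one checks f(r_4) ≡ 0 mod 3^5.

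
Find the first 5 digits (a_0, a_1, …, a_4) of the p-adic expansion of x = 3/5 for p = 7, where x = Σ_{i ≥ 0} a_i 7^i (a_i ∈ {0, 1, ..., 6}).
(a_0, …, a_4) = (2, 4, 5, 2, 1)

v_7(3/5) = 0 (numerator and denominator both coprime to 7), so x ∈ ℤ_7^×. Compute digits iteratively via a_i = x_i mod 7, x_{i+1} = (x_i − a_i)/7, with x_0 = x:
  x_0 = 3/5;  a_0 = 2;  x_1 = (x_0 − 2)/7 = -1/5
  x_1 = -1/5;  a_1 = 4;  x_2 = (x_1 − 4)/7 = -3/5
  x_2 = -3/5;  a_2 = 5;  x_3 = (x_2 − 5)/7 = -4/5
  x_3 = -4/5;  a_3 = 2;  x_4 = (x_3 − 2)/7 = -2/5
  x_4 = -2/5;  a_4 = 1;  x_5 = (x_4 − 1)/7 = -1/5
Digits: (2, 4, 5, 2, 1).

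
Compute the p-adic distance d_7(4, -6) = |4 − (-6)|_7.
d_7(4, -6) = 1

Step 1 — x − y = 4 − (-6) = 10. Step 2 — v_7(10) = 0 (factor: 10 = (7^0 · 10); the sign does not affect v_p). Step 3 — |x − y|_7 = 7^{0} = 1.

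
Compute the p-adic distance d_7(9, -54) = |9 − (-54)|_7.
d_7(9, -54) = 1/7

Step 1 — x − y = 9 − (-54) = 63. Step 2 — v_7(63) = 1 (factor: 63 = (7^1 · 9); the sign does not affect v_p). Step 3 — |x − y|_7 = 7^{-1} = 1/7.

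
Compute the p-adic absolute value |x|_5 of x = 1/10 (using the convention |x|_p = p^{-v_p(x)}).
|1/10|_5 = 5

Step 1 — compute v_5(x) by factoring powers of 5 out of the numerator and denominator: v_5(1/10) = -1. Step 2 — apply |x|_p = p^{-v_p(x)} = 5^{1} = 5.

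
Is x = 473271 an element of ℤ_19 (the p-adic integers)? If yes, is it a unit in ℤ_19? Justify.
x ∈ ℤ_19 but not a unit; v_19(x) = 3 > 0

ℤ_19 = {x ∈ ℚ_19 : v_19(x) ≥ 0} and ℤ_19^× = {x ∈ ℤ_19 : v_19(x) = 0}. Here v_19(473271) = v_19(num) − v_19(den) = 3; compare against these criteria.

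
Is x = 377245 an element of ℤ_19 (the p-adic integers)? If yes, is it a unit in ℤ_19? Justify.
x ∈ ℤ_19 but not a unit; v_19(x) = 3 > 0

ℤ_19 = {x ∈ ℚ_19 : v_19(x) ≥ 0} and ℤ_19^× = {x ∈ ℤ_19 : v_19(x) = 0}. Here v_19(377245) = v_19(num) − v_19(den) = 3; compare against these criteria.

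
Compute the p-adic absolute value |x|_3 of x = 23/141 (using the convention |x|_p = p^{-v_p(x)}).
|23/141|_3 = 3

Step 1 — compute v_3(x) by factoring powers of 3 out of the numerator and denominator: v_3(23/141) = -1. Step 2 — apply |x|_p = p^{-v_p(x)} = 3^{1} = 3.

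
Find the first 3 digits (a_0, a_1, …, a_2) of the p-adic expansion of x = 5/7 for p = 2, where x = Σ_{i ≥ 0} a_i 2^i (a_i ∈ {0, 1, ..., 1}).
(a_0, …, a_2) = (1, 1, 0)

v_2(5/7) = 0 (numerator and denominator both coprime to 2), so x ∈ ℤ_2^×. Compute digits iteratively via a_i = x_i mod 2, x_{i+1} = (x_i − a_i)/2, with x_0 = x:
  x_0 = 5/7;  a_0 = 1;  x_1 = (x_0 − 1)/2 = -1/7
  x_1 = -1/7;  a_1 = 1;  x_2 = (x_1 − 1)/2 = -4/7
  x_2 = -4/7;  a_2 = 0;  x_3 = (x_2 − 0)/2 = -2/7
Digits: (1, 1, 0).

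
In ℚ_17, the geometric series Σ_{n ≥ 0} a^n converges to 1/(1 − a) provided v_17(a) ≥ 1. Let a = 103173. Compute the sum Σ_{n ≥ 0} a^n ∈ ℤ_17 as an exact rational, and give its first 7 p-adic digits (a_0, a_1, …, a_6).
Σ a^n = 1/(1 − a) = -1/103172;  first 7 digits = (1, 0, 0, 4, 1, 0, 16)

v_17(a) = 3 ≥ 1, so the series converges in ℤ_17 to 1/(1 − a) = 1/(1 − 103173) = -1/103172. Expand this rational in ℤ_17: compute digits iteratively via d_i = x_i mod 17, x_{i+1} = (x_i − d_i)/17. The first 7 digits are (1, 0, 0, 4, 1, 0, 16).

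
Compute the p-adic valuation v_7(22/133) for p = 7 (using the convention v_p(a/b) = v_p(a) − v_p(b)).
v_7(22/133) = -1

Factor powers of 7 from the numerator and denominator of the reduced fraction: 22 = 7^0 · 22 and 133 = 7^1 · 19. Apply v_p(a/b) = v_p(a) − v_p(b): v_7(22/133) = 0 − 1 = -1.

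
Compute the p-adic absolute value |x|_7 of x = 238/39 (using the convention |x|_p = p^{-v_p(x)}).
|238/39|_7 = 1/7

Step 1 — compute v_7(x) by factoring powers of 7 out of the numerator and denominator: v_7(238/39) = 1. Step 2 — apply |x|_p = p^{-v_p(x)} = 7^{-1} = 1/7.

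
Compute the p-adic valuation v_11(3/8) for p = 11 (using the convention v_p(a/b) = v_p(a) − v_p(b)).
v_11(3/8) = 0

Factor powers of 11 from the numerator and denominator of the reduced fraction: 3 = 11^0 · 3 and 8 = 11^0 · 8. Apply v_p(a/b) = v_p(a) − v_p(b): v_11(3/8) = 0 − 0 = 0.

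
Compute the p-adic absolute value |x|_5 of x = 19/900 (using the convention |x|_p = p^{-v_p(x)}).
|19/900|_5 = 25

Step 1 — compute v_5(x) by factoring powers of 5 out of the numerator and denominator: v_5(19/900) = -2. Step 2 — apply |x|_p = p^{-v_p(x)} = 5^{2} = 25.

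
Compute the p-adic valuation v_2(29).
v_2(29) = 0

v_2(n) is the largest exponent k such that 2^k divides n. Factor out: 29 = 2^0 · 29. (Sign doesn't affect v_p.) So v_2(29) = 0.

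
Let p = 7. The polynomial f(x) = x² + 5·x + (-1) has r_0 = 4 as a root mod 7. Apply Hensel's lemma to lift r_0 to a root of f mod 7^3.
r_2 = 39 (mod 343)

Hensel: r_{i+1} = r_i − f(r_i)·(f′(r_i))^{-1} mod 7^{i+2}, f′(x) = 2x + 5. Iterate:
  r_0 = 4 (mod 7)
  r_1 = 39 (mod 49)
  r_2 = 39 (mod 343)
Final: r = 39 satisfies f(r) ≡ 0 mod 7^3.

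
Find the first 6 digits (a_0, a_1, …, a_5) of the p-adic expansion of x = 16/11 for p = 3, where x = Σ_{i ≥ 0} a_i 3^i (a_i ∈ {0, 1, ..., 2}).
(a_0, …, a_5) = (2, 2, 2, 1, 1, 0)

v_3(16/11) = 0 (numerator and denominator both coprime to 3), so x ∈ ℤ_3^×. Compute digits iteratively via a_i = x_i mod 3, x_{i+1} = (x_i − a_i)/3, with x_0 = x:
  x_0 = 16/11;  a_0 = 2;  x_1 = (x_0 − 2)/3 = -2/11
  x_1 = -2/11;  a_1 = 2;  x_2 = (x_1 − 2)/3 = -8/11
  x_2 = -8/11;  a_2 = 2;  x_3 = (x_2 − 2)/3 = -10/11
  x_3 = -10/11;  a_3 = 1;  x_4 = (x_3 − 1)/3 = -7/11
  x_4 = -7/11;  a_4 = 1;  x_5 = (x_4 − 1)/3 = -6/11
  x_5 = -6/11;  a_5 = 0;  x_6 = (x_5 − 0)/3 = -2/11
Digits: (2, 2, 2, 1, 1, 0).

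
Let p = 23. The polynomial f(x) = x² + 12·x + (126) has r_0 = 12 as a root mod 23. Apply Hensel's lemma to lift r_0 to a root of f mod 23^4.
r_3 = 16135 (mod 279841)

Hensel: r_{i+1} = r_i − f(r_i)·(f′(r_i))^{-1} mod 23^{i+2}, f′(x) = 2x + 12. Iterate:
  r_0 = 12 (mod 23)
  r_1 = 265 (mod 529)
  r_2 = 3968 (mod 12167)
  r_3 = 16135 (mod 279841)
Final: r = 16135 satisfies f(r) ≡ 0 mod 23^4.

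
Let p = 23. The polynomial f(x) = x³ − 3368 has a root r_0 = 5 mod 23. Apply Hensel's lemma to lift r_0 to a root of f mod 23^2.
r_1 = 281 (mod 529)

Hensel: r_{i+1} = r_i − f(r_i)/f′(r_i) mod 23^{i+2}, where f′(x) = 3x². Iterate:
  r_0 = 5 (mod 23)
  r_1 = 281 (mod 529)
Final: r = 281 with f(r) ≡ 0 mod 23^2.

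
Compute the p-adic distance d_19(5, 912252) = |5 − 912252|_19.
d_19(5, 912252) = 1/130321

Step 1 — x − y = 5 − 912252 = -912247. Step 2 — v_19(-912247) = 4 (factor: -912247 = −(19^4 · 7); the sign does not affect v_p). Step 3 — |x − y|_19 = 19^{-4} = 1/130321.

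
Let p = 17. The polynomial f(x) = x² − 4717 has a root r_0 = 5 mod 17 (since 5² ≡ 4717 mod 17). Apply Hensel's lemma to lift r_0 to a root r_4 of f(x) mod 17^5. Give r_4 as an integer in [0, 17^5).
r_4 = 109774 (mod 1419857)

Hensel's recurrence: r_{i+1} = r_i − f(r_i)·(f′(r_i))^{-1} mod 17^{i+2}, with f′(x) = 2x. Iterate:
  r_0 = 5 (mod 17)
  r_1 = 243 (mod 289)
  r_2 = 1688 (mod 4913)
  r_3 = 26253 (mod 83521)
  r_4 = 109774 (mod 1419857)
Final: r_4 = 109774, and one checks f(r_4) ≡ 0 mod 17^5.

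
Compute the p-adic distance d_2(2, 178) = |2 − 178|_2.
d_2(2, 178) = 1/16

Step 1 — x − y = 2 − 178 = -176. Step 2 — v_2(-176) = 4 (factor: -176 = −(2^4 · 11); the sign does not affect v_p). Step 3 — |x − y|_2 = 2^{-4} = 1/16.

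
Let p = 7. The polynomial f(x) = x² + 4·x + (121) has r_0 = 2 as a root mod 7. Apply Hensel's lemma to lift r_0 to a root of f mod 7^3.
r_2 = 261 (mod 343)

Hensel: r_{i+1} = r_i − f(r_i)·(f′(r_i))^{-1} mod 7^{i+2}, f′(x) = 2x + 4. Iterate:
  r_0 = 2 (mod 7)
  r_1 = 16 (mod 49)
  r_2 = 261 (mod 343)
Final: r = 261 satisfies f(r) ≡ 0 mod 7^3.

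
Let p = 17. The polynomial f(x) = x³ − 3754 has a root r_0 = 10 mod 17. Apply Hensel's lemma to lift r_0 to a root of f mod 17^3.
r_2 = 2730 (mod 4913)

Hensel: r_{i+1} = r_i − f(r_i)/f′(r_i) mod 17^{i+2}, where f′(x) = 3x². Iterate:
  r_0 = 10 (mod 17)
  r_1 = 129 (mod 289)
  r_2 = 2730 (mod 4913)
Final: r = 2730 with f(r) ≡ 0 mod 17^3.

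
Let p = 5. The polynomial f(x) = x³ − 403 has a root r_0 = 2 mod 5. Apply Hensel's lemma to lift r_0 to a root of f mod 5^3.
r_2 = 37 (mod 125)

Hensel: r_{i+1} = r_i − f(r_i)/f′(r_i) mod 5^{i+2}, where f′(x) = 3x². Iterate:
  r_0 = 2 (mod 5)
  r_1 = 12 (mod 25)
  r_2 = 37 (mod 125)
Final: r = 37 with f(r) ≡ 0 mod 5^3.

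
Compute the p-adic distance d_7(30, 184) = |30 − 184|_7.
d_7(30, 184) = 1/7

Step 1 — x − y = 30 − 184 = -154. Step 2 — v_7(-154) = 1 (factor: -154 = −(7^1 · 22); the sign does not affect v_p). Step 3 — |x − y|_7 = 7^{-1} = 1/7.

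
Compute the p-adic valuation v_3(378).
v_3(378) = 3

v_3(n) is the largest exponent k such that 3^k divides n. Factor out: 378 = 3^3 · 14. (Sign doesn't affect v_p.) So v_3(378) = 3.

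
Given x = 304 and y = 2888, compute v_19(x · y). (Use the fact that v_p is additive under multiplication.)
v_19(877952) = 3

v_p(x) = 1 (factor: 304 = 19^1 · 16); v_p(y) = 2 (factor: 2888 = 19^2 · 8). Additivity: v_p(xy) = v_p(x) + v_p(y) = 1 + 2 = 3. (Direct check: xy = 877952 = 19^3 · (128).)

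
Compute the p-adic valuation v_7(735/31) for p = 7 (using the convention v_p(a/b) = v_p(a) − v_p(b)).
v_7(735/31) = 2

Factor powers of 7 from the numerator and denominator of the reduced fraction: 735 = 7^2 · 15 and 31 = 7^0 · 31. Apply v_p(a/b) = v_p(a) − v_p(b): v_7(735/31) = 2 − 0 = 2.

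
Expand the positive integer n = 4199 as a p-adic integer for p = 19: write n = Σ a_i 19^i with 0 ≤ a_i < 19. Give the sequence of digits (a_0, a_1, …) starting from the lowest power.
(a_0, a_1, …) = (0, 12, 11)

Repeated division by 19 gives the digits low-to-high: 4199 = 12·19^1 + 11·19^2. Digit sequence: (0, 12, 11).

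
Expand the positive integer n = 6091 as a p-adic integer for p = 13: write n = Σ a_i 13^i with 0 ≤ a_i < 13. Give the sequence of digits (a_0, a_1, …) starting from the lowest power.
(a_0, a_1, …) = (7, 0, 10, 2)

Repeated division by 13 gives the digits low-to-high: 6091 = 7 + 10·13^2 + 2·13^3. Digit sequence: (7, 0, 10, 2).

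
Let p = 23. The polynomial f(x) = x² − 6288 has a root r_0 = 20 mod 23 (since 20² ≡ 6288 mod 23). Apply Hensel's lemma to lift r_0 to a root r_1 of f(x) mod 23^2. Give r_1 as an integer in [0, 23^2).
r_1 = 273 (mod 529)

Hensel's recurrence: r_{i+1} = r_i − f(r_i)·(f′(r_i))^{-1} mod 23^{i+2}, with f′(x) = 2x. Iterate:
  r_0 = 20 (mod 23)
  r_1 = 273 (mod 529)
Final: r_1 = 273, and one checks f(r_1) ≡ 0 mod 23^2.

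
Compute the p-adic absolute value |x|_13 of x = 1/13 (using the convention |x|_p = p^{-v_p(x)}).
|1/13|_13 = 13

Step 1 — compute v_13(x) by factoring powers of 13 out of the numerator and denominator: v_13(1/13) = -1. Step 2 — apply |x|_p = p^{-v_p(x)} = 13^{1} = 13.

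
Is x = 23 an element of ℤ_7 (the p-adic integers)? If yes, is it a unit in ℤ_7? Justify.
x ∈ ℤ_7^× (unit); v_7(x) = 0

ℤ_7 = {x ∈ ℚ_7 : v_7(x) ≥ 0} and ℤ_7^× = {x ∈ ℤ_7 : v_7(x) = 0}. Here v_7(23) = v_7(num) − v_7(den) = 0; compare against these criteria.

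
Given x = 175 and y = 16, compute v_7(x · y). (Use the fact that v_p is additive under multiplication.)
v_7(2800) = 1

v_p(x) = 1 (factor: 175 = 7^1 · 25); v_p(y) = 0 (factor: 16 = 7^0 · 16). Additivity: v_p(xy) = v_p(x) + v_p(y) = 1 + 0 = 1. (Direct check: xy = 2800 = 7^1 · (400).)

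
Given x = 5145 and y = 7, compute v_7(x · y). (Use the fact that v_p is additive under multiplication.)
v_7(36015) = 4

v_p(x) = 3 (factor: 5145 = 7^3 · 15); v_p(y) = 1 (factor: 7 = 7^1 · 1). Additivity: v_p(xy) = v_p(x) + v_p(y) = 3 + 1 = 4. (Direct check: xy = 36015 = 7^4 · (15).)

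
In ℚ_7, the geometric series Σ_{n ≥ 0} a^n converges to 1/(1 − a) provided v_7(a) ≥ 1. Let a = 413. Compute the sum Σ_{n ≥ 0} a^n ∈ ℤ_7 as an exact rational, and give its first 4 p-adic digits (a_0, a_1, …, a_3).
Σ a^n = 1/(1 − a) = -1/412;  first 4 digits = (1, 3, 3, 0)

v_7(a) = 1 ≥ 1, so the series converges in ℤ_7 to 1/(1 − a) = 1/(1 − 413) = -1/412. Expand this rational in ℤ_7: compute digits iteratively via d_i = x_i mod 7, x_{i+1} = (x_i − d_i)/7. The first 4 digits are (1, 3, 3, 0).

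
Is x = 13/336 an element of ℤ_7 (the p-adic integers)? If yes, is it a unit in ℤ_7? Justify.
x ∉ ℤ_7 (v_7(x) = -1 < 0)

ℤ_7 = {x ∈ ℚ_7 : v_7(x) ≥ 0} and ℤ_7^× = {x ∈ ℤ_7 : v_7(x) = 0}. Here v_7(13/336) = v_7(num) − v_7(den) = -1; compare against these criteria.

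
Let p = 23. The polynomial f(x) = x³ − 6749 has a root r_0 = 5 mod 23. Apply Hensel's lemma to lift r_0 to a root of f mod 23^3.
r_2 = 7457 (mod 12167)

Hensel: r_{i+1} = r_i − f(r_i)/f′(r_i) mod 23^{i+2}, where f′(x) = 3x². Iterate:
  r_0 = 5 (mod 23)
  r_1 = 51 (mod 529)
  r_2 = 7457 (mod 12167)
Final: r = 7457 with f(r) ≡ 0 mod 23^3.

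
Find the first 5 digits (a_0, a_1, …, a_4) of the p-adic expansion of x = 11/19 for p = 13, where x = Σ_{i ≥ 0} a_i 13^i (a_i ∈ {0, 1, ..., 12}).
(a_0, …, a_4) = (4, 10, 4, 1, 4)

v_13(11/19) = 0 (numerator and denominator both coprime to 13), so x ∈ ℤ_13^×. Compute digits iteratively via a_i = x_i mod 13, x_{i+1} = (x_i − a_i)/13, with x_0 = x:
  x_0 = 11/19;  a_0 = 4;  x_1 = (x_0 − 4)/13 = -5/19
  x_1 = -5/19;  a_1 = 10;  x_2 = (x_1 − 10)/13 = -15/19
  x_2 = -15/19;  a_2 = 4;  x_3 = (x_2 − 4)/13 = -7/19
  x_3 = -7/19;  a_3 = 1;  x_4 = (x_3 − 1)/13 = -2/19
  x_4 = -2/19;  a_4 = 4;  x_5 = (x_4 − 4)/13 = -6/19
Digits: (4, 10, 4, 1, 4).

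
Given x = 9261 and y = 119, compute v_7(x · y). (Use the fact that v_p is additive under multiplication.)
v_7(1102059) = 4

v_p(x) = 3 (factor: 9261 = 7^3 · 27); v_p(y) = 1 (factor: 119 = 7^1 · 17). Additivity: v_p(xy) = v_p(x) + v_p(y) = 3 + 1 = 4. (Direct check: xy = 1102059 = 7^4 · (459).)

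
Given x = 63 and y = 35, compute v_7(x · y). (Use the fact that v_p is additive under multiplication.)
v_7(2205) = 2

v_p(x) = 1 (factor: 63 = 7^1 · 9); v_p(y) = 1 (factor: 35 = 7^1 · 5). Additivity: v_p(xy) = v_p(x) + v_p(y) = 1 + 1 = 2. (Direct check: xy = 2205 = 7^2 · (45).)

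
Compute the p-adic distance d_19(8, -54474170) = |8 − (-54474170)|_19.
d_19(8, -54474170) = 1/2476099

Step 1 — x − y = 8 − (-54474170) = 54474178. Step 2 — v_19(54474178) = 5 (factor: 54474178 = (19^5 · 22); the sign does not affect v_p). Step 3 — |x − y|_19 = 19^{-5} = 1/2476099.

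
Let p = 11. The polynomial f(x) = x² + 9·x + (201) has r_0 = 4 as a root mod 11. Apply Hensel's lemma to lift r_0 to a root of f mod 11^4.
r_3 = 3249 (mod 14641)

Hensel: r_{i+1} = r_i − f(r_i)·(f′(r_i))^{-1} mod 11^{i+2}, f′(x) = 2x + 9. Iterate:
  r_0 = 4 (mod 11)
  r_1 = 103 (mod 121)
  r_2 = 587 (mod 1331)
  r_3 = 3249 (mod 14641)
Final: r = 3249 satisfies f(r) ≡ 0 mod 11^4.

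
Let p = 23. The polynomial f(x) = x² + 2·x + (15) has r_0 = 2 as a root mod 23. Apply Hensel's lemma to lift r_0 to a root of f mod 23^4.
r_3 = 4671 (mod 279841)

Hensel: r_{i+1} = r_i − f(r_i)·(f′(r_i))^{-1} mod 23^{i+2}, f′(x) = 2x + 2. Iterate:
  r_0 = 2 (mod 23)
  r_1 = 439 (mod 529)
  r_2 = 4671 (mod 12167)
  r_3 = 4671 (mod 279841)
Final: r = 4671 satisfies f(r) ≡ 0 mod 23^4.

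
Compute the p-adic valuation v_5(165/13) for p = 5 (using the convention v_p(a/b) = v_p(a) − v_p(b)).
v_5(165/13) = 1

Factor powers of 5 from the numerator and denominator of the reduced fraction: 165 = 5^1 · 33 and 13 = 5^0 · 13. Apply v_p(a/b) = v_p(a) − v_p(b): v_5(165/13) = 1 − 0 = 1.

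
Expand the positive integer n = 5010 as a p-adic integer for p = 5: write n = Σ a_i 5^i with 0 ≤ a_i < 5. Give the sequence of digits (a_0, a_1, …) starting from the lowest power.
(a_0, a_1, …) = (0, 2, 0, 0, 3, 1)

Repeated division by 5 gives the digits low-to-high: 5010 = 2·5^1 + 3·5^4 + 1·5^5. Digit sequence: (0, 2, 0, 0, 3, 1).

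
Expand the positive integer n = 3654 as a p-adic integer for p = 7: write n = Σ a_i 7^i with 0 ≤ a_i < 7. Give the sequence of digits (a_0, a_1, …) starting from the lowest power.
(a_0, a_1, …) = (0, 4, 4, 3, 1)

Repeated division by 7 gives the digits low-to-high: 3654 = 4·7^1 + 4·7^2 + 3·7^3 + 1·7^4. Digit sequence: (0, 4, 4, 3, 1).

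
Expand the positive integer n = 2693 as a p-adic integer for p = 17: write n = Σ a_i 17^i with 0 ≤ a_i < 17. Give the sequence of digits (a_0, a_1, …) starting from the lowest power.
(a_0, a_1, …) = (7, 5, 9)

Repeated division by 17 gives the digits low-to-high: 2693 = 7 + 5·17^1 + 9·17^2. Digit sequence: (7, 5, 9).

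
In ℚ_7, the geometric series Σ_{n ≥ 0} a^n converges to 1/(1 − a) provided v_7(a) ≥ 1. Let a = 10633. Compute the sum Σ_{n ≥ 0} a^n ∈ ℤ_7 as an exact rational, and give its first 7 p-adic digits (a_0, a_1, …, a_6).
Σ a^n = 1/(1 − a) = -1/10632;  first 7 digits = (1, 0, 0, 3, 4, 0, 2)

v_7(a) = 3 ≥ 1, so the series converges in ℤ_7 to 1/(1 − a) = 1/(1 − 10633) = -1/10632. Expand this rational in ℤ_7: compute digits iteratively via d_i = x_i mod 7, x_{i+1} = (x_i − d_i)/7. The first 7 digits are (1, 0, 0, 3, 4, 0, 2).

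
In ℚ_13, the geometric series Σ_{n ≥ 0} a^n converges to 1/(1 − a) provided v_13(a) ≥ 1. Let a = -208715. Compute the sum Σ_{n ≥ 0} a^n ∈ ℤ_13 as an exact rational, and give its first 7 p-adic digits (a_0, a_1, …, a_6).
Σ a^n = 1/(1 − a) = 1/208716;  first 7 digits = (1, 0, 0, 9, 5, 12, 2)

v_13(a) = 3 ≥ 1, so the series converges in ℤ_13 to 1/(1 − a) = 1/(1 − (-208715)) = 1/208716. Expand this rational in ℤ_13: compute digits iteratively via d_i = x_i mod 13, x_{i+1} = (x_i − d_i)/13. The first 7 digits are (1, 0, 0, 9, 5, 12, 2).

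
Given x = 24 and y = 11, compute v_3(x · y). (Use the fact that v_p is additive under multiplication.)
v_3(264) = 1

v_p(x) = 1 (factor: 24 = 3^1 · 8); v_p(y) = 0 (factor: 11 = 3^0 · 11). Additivity: v_p(xy) = v_p(x) + v_p(y) = 1 + 0 = 1. (Direct check: xy = 264 = 3^1 · (88).)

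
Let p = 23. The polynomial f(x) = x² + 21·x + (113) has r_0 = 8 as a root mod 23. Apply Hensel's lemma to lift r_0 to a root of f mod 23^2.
r_1 = 399 (mod 529)

Hensel: r_{i+1} = r_i − f(r_i)·(f′(r_i))^{-1} mod 23^{i+2}, f′(x) = 2x + 21. Iterate:
  r_0 = 8 (mod 23)
  r_1 = 399 (mod 529)
Final: r = 399 satisfies f(r) ≡ 0 mod 23^2.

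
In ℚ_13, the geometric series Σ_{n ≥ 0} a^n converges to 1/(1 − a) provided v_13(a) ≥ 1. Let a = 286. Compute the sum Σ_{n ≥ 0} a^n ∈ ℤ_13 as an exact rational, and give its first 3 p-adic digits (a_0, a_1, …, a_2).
Σ a^n = 1/(1 − a) = -1/285;  first 3 digits = (1, 9, 4)

v_13(a) = 1 ≥ 1, so the series converges in ℤ_13 to 1/(1 − a) = 1/(1 − 286) = -1/285. Expand this rational in ℤ_13: compute digits iteratively via d_i = x_i mod 13, x_{i+1} = (x_i − d_i)/13. The first 3 digits are (1, 9, 4).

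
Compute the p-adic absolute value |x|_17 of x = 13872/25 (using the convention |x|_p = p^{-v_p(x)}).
|13872/25|_17 = 1/289

Step 1 — compute v_17(x) by factoring powers of 17 out of the numerator and denominator: v_17(13872/25) = 2. Step 2 — apply |x|_p = p^{-v_p(x)} = 17^{-2} = 1/289.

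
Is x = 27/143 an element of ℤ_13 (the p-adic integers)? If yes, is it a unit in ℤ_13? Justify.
x ∉ ℤ_13 (v_13(x) = -1 < 0)

ℤ_13 = {x ∈ ℚ_13 : v_13(x) ≥ 0} and ℤ_13^× = {x ∈ ℤ_13 : v_13(x) = 0}. Here v_13(27/143) = v_13(num) − v_13(den) = -1; compare against these criteria.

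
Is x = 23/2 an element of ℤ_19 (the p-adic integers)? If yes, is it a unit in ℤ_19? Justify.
x ∈ ℤ_19^× (unit); v_19(x) = 0

ℤ_19 = {x ∈ ℚ_19 : v_19(x) ≥ 0} and ℤ_19^× = {x ∈ ℤ_19 : v_19(x) = 0}. Here v_19(23/2) = v_19(num) − v_19(den) = 0; compare against these criteria.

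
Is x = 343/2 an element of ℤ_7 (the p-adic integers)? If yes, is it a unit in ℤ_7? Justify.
x ∈ ℤ_7 but not a unit; v_7(x) = 3 > 0

ℤ_7 = {x ∈ ℚ_7 : v_7(x) ≥ 0} and ℤ_7^× = {x ∈ ℤ_7 : v_7(x) = 0}. Here v_7(343/2) = v_7(num) − v_7(den) = 3; compare against these criteria.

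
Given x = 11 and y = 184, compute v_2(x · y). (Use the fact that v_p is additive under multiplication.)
v_2(2024) = 3

v_p(x) = 0 (factor: 11 = 2^0 · 11); v_p(y) = 3 (factor: 184 = 2^3 · 23). Additivity: v_p(xy) = v_p(x) + v_p(y) = 0 + 3 = 3. (Direct check: xy = 2024 = 2^3 · (253).)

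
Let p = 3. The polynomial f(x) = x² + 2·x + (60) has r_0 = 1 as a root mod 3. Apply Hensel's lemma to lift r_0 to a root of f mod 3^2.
r_1 = 1 (mod 9)

Hensel: r_{i+1} = r_i − f(r_i)·(f′(r_i))^{-1} mod 3^{i+2}, f′(x) = 2x + 2. Iterate:
  r_0 = 1 (mod 3)
  r_1 = 1 (mod 9)
Final: r = 1 satisfies f(r) ≡ 0 mod 3^2.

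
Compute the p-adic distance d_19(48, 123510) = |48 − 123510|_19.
d_19(48, 123510) = 1/6859

Step 1 — x − y = 48 − 123510 = -123462. Step 2 — v_19(-123462) = 3 (factor: -123462 = −(19^3 · 18); the sign does not affect v_p). Step 3 — |x − y|_19 = 19^{-3} = 1/6859.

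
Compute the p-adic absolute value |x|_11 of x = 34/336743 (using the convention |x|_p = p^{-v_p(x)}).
|34/336743|_11 = 14641

Step 1 — compute v_11(x) by factoring powers of 11 out of the numerator and denominator: v_11(34/336743) = -4. Step 2 — apply |x|_p = p^{-v_p(x)} = 11^{4} = 14641.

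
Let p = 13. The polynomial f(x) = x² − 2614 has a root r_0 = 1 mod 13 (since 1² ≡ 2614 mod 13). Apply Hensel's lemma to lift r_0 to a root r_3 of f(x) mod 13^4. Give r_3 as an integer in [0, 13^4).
r_3 = 9335 (mod 28561)

Hensel's recurrence: r_{i+1} = r_i − f(r_i)·(f′(r_i))^{-1} mod 13^{i+2}, with f′(x) = 2x. Iterate:
  r_0 = 1 (mod 13)
  r_1 = 40 (mod 169)
  r_2 = 547 (mod 2197)
  r_3 = 9335 (mod 28561)
Final: r_3 = 9335, and one checks f(r_3) ≡ 0 mod 13^4.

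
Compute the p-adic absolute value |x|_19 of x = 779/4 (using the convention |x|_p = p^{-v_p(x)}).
|779/4|_19 = 1/19

Step 1 — compute v_19(x) by factoring powers of 19 out of the numerator and denominator: v_19(779/4) = 1. Step 2 — apply |x|_p = p^{-v_p(x)} = 19^{-1} = 1/19.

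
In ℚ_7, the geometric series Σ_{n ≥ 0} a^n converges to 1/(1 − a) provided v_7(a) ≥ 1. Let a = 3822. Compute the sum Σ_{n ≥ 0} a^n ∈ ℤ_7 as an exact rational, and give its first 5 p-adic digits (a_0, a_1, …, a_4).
Σ a^n = 1/(1 − a) = -1/3821;  first 5 digits = (1, 0, 1, 4, 2)

v_7(a) = 2 ≥ 1, so the series converges in ℤ_7 to 1/(1 − a) = 1/(1 − 3822) = -1/3821. Expand this rational in ℤ_7: compute digits iteratively via d_i = x_i mod 7, x_{i+1} = (x_i − d_i)/7. The first 5 digits are (1, 0, 1, 4, 2).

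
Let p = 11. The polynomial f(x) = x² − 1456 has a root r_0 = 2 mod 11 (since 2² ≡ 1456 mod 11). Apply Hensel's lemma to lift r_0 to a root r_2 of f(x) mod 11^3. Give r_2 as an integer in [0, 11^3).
r_2 = 365 (mod 1331)

Hensel's recurrence: r_{i+1} = r_i − f(r_i)·(f′(r_i))^{-1} mod 11^{i+2}, with f′(x) = 2x. Iterate:
  r_0 = 2 (mod 11)
  r_1 = 2 (mod 121)
  r_2 = 365 (mod 1331)
Final: r_2 = 365, and one checks f(r_2) ≡ 0 mod 11^3.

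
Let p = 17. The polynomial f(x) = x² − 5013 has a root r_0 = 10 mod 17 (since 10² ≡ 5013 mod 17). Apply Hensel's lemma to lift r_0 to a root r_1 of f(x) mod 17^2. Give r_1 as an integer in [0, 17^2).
r_1 = 10 (mod 289)

Hensel's recurrence: r_{i+1} = r_i − f(r_i)·(f′(r_i))^{-1} mod 17^{i+2}, with f′(x) = 2x. Iterate:
  r_0 = 10 (mod 17)
  r_1 = 10 (mod 289)
Final: r_1 = 10, and one checks f(r_1) ≡ 0 mod 17^2.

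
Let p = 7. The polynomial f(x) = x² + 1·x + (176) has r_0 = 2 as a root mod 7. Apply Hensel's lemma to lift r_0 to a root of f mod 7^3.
r_2 = 93 (mod 343)

Hensel: r_{i+1} = r_i − f(r_i)·(f′(r_i))^{-1} mod 7^{i+2}, f′(x) = 2x + 1. Iterate:
  r_0 = 2 (mod 7)
  r_1 = 44 (mod 49)
  r_2 = 93 (mod 343)
Final: r = 93 satisfies f(r) ≡ 0 mod 7^3.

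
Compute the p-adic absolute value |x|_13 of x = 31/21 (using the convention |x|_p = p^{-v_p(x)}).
|31/21|_13 = 1

Step 1 — compute v_13(x) by factoring powers of 13 out of the numerator and denominator: v_13(31/21) = 0. Step 2 — apply |x|_p = p^{-v_p(x)} = 13^{0} = 1.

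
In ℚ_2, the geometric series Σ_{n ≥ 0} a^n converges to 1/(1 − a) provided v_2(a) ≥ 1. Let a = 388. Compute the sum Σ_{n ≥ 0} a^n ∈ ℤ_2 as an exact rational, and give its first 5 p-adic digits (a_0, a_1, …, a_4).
Σ a^n = 1/(1 − a) = -1/387;  first 5 digits = (1, 0, 1, 0, 1)

v_2(a) = 2 ≥ 1, so the series converges in ℤ_2 to 1/(1 − a) = 1/(1 − 388) = -1/387. Expand this rational in ℤ_2: compute digits iteratively via d_i = x_i mod 2, x_{i+1} = (x_i − d_i)/2. The first 5 digits are (1, 0, 1, 0, 1).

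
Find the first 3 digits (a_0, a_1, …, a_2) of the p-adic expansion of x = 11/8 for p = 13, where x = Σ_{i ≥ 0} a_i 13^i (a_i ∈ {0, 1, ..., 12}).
(a_0, …, a_2) = (3, 8, 1)

v_13(11/8) = 0 (numerator and denominator both coprime to 13), so x ∈ ℤ_13^×. Compute digits iteratively via a_i = x_i mod 13, x_{i+1} = (x_i − a_i)/13, with x_0 = x:
  x_0 = 11/8;  a_0 = 3;  x_1 = (x_0 − 3)/13 = -1/8
  x_1 = -1/8;  a_1 = 8;  x_2 = (x_1 − 8)/13 = -5/8
  x_2 = -5/8;  a_2 = 1;  x_3 = (x_2 − 1)/13 = -1/8
Digits: (3, 8, 1).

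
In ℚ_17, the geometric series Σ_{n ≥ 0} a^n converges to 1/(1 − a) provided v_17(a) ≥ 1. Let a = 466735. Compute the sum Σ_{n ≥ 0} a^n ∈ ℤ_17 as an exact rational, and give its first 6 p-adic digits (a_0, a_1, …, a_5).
Σ a^n = 1/(1 − a) = -1/466734;  first 6 digits = (1, 0, 0, 10, 5, 0)

v_17(a) = 3 ≥ 1, so the series converges in ℤ_17 to 1/(1 − a) = 1/(1 − 466735) = -1/466734. Expand this rational in ℤ_17: compute digits iteratively via d_i = x_i mod 17, x_{i+1} = (x_i − d_i)/17. The first 6 digits are (1, 0, 0, 10, 5, 0).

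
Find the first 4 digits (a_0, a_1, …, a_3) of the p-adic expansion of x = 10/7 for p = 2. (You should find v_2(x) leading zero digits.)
(a_0, …, a_3) = (0, 1, 1, 0)

v_2(10/7) = 1, so a_0 = ... = a_0 = 0. Factor out: x = 2^1 · u with u = 5/7 a unit in ℤ_2. Expand u iteratively via a_{v+i} = u_i mod 2, u_{i+1} = (u_i − a_{v+i})/2:
  u_0 = 5/7;  a_1 = 1;  u_1 = (u_0 − 1)/2 = -1/7
  u_1 = -1/7;  a_2 = 1;  u_2 = (u_1 − 1)/2 = -4/7
  u_2 = -4/7;  a_3 = 0;  u_3 = (u_2 − 0)/2 = -2/7
Digits: (0, 1, 1, 0).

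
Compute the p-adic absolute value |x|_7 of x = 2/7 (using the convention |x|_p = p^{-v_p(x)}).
|2/7|_7 = 7

Step 1 — compute v_7(x) by factoring powers of 7 out of the numerator and denominator: v_7(2/7) = -1. Step 2 — apply |x|_p = p^{-v_p(x)} = 7^{1} = 7.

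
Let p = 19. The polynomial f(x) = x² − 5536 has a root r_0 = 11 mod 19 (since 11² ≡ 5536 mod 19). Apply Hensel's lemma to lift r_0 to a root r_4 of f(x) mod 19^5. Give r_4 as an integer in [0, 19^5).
r_4 = 77265 (mod 2476099)

Hensel's recurrence: r_{i+1} = r_i − f(r_i)·(f′(r_i))^{-1} mod 19^{i+2}, with f′(x) = 2x. Iterate:
  r_0 = 11 (mod 19)
  r_1 = 11 (mod 361)
  r_2 = 1816 (mod 6859)
  r_3 = 77265 (mod 130321)
  r_4 = 77265 (mod 2476099)
Final: r_4 = 77265, and one checks f(r_4) ≡ 0 mod 19^5.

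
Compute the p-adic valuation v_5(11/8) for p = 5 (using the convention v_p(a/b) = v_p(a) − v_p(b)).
v_5(11/8) = 0

Factor powers of 5 from the numerator and denominator of the reduced fraction: 11 = 5^0 · 11 and 8 = 5^0 · 8. Apply v_p(a/b) = v_p(a) − v_p(b): v_5(11/8) = 0 − 0 = 0.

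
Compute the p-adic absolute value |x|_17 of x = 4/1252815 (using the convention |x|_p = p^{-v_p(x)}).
|4/1252815|_17 = 83521

Step 1 — compute v_17(x) by factoring powers of 17 out of the numerator and denominator: v_17(4/1252815) = -4. Step 2 — apply |x|_p = p^{-v_p(x)} = 17^{4} = 83521.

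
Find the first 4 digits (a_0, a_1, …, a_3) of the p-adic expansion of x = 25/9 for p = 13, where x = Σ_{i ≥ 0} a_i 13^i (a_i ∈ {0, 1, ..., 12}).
(a_0, …, a_3) = (10, 11, 2, 7)

v_13(25/9) = 0 (numerator and denominator both coprime to 13), so x ∈ ℤ_13^×. Compute digits iteratively via a_i = x_i mod 13, x_{i+1} = (x_i − a_i)/13, with x_0 = x:
  x_0 = 25/9;  a_0 = 10;  x_1 = (x_0 − 10)/13 = -5/9
  x_1 = -5/9;  a_1 = 11;  x_2 = (x_1 − 11)/13 = -8/9
  x_2 = -8/9;  a_2 = 2;  x_3 = (x_2 − 2)/13 = -2/9
  x_3 = -2/9;  a_3 = 7;  x_4 = (x_3 − 7)/13 = -5/9
Digits: (10, 11, 2, 7).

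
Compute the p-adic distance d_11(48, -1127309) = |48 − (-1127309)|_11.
d_11(48, -1127309) = 1/161051

Step 1 — x − y = 48 − (-1127309) = 1127357. Step 2 — v_11(1127357) = 5 (factor: 1127357 = (11^5 · 7); the sign does not affect v_p). Step 3 — |x − y|_11 = 11^{-5} = 1/161051.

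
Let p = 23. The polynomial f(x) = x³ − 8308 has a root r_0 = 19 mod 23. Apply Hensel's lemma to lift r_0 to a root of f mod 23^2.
r_1 = 479 (mod 529)

Hensel: r_{i+1} = r_i − f(r_i)/f′(r_i) mod 23^{i+2}, where f′(x) = 3x². Iterate:
  r_0 = 19 (mod 23)
  r_1 = 479 (mod 529)
Final: r = 479 with f(r) ≡ 0 mod 23^2.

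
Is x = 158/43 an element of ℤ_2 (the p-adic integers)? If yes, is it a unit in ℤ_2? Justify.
x ∈ ℤ_2 but not a unit; v_2(x) = 1 > 0

ℤ_2 = {x ∈ ℚ_2 : v_2(x) ≥ 0} and ℤ_2^× = {x ∈ ℤ_2 : v_2(x) = 0}. Here v_2(158/43) = v_2(num) − v_2(den) = 1; compare against these criteria.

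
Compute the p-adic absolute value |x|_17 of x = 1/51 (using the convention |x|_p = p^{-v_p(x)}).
|1/51|_17 = 17

Step 1 — compute v_17(x) by factoring powers of 17 out of the numerator and denominator: v_17(1/51) = -1. Step 2 — apply |x|_p = p^{-v_p(x)} = 17^{1} = 17.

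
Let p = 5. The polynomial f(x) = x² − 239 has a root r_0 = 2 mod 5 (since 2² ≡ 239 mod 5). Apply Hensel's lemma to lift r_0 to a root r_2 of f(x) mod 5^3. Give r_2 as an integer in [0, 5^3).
r_2 = 67 (mod 125)

Hensel's recurrence: r_{i+1} = r_i − f(r_i)·(f′(r_i))^{-1} mod 5^{i+2}, with f′(x) = 2x. Iterate:
  r_0 = 2 (mod 5)
  r_1 = 17 (mod 25)
  r_2 = 67 (mod 125)
Final: r_2 = 67, and one checks f(r_2) ≡ 0 mod 5^3.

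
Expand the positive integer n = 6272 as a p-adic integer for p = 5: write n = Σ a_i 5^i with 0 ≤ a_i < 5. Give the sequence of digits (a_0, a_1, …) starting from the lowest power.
(a_0, a_1, …) = (2, 4, 0, 0, 0, 2)

Repeated division by 5 gives the digits low-to-high: 6272 = 2 + 4·5^1 + 2·5^5. Digit sequence: (2, 4, 0, 0, 0, 2).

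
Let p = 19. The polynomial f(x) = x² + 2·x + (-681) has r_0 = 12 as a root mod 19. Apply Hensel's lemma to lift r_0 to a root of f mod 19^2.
r_1 = 240 (mod 361)

Hensel: r_{i+1} = r_i − f(r_i)·(f′(r_i))^{-1} mod 19^{i+2}, f′(x) = 2x + 2. Iterate:
  r_0 = 12 (mod 19)
  r_1 = 240 (mod 361)
Final: r = 240 satisfies f(r) ≡ 0 mod 19^2.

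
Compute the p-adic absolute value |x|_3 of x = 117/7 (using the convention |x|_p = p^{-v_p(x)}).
|117/7|_3 = 1/9

Step 1 — compute v_3(x) by factoring powers of 3 out of the numerator and denominator: v_3(117/7) = 2. Step 2 — apply |x|_p = p^{-v_p(x)} = 3^{-2} = 1/9.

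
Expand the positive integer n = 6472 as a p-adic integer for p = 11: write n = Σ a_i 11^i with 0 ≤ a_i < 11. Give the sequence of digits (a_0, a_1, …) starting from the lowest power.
(a_0, a_1, …) = (4, 5, 9, 4)

Repeated division by 11 gives the digits low-to-high: 6472 = 4 + 5·11^1 + 9·11^2 + 4·11^3. Digit sequence: (4, 5, 9, 4).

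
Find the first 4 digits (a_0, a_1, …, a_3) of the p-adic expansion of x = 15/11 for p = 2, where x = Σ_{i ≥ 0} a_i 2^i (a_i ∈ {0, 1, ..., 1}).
(a_0, …, a_3) = (1, 0, 1, 1)

v_2(15/11) = 0 (numerator and denominator both coprime to 2), so x ∈ ℤ_2^×. Compute digits iteratively via a_i = x_i mod 2, x_{i+1} = (x_i − a_i)/2, with x_0 = x:
  x_0 = 15/11;  a_0 = 1;  x_1 = (x_0 − 1)/2 = 2/11
  x_1 = 2/11;  a_1 = 0;  x_2 = (x_1 − 0)/2 = 1/11
  x_2 = 1/11;  a_2 = 1;  x_3 = (x_2 − 1)/2 = -5/11
  x_3 = -5/11;  a_3 = 1;  x_4 = (x_3 − 1)/2 = -8/11
Digits: (1, 0, 1, 1).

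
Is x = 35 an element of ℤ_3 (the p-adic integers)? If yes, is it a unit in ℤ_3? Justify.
x ∈ ℤ_3^× (unit); v_3(x) = 0

ℤ_3 = {x ∈ ℚ_3 : v_3(x) ≥ 0} and ℤ_3^× = {x ∈ ℤ_3 : v_3(x) = 0}. Here v_3(35) = v_3(num) − v_3(den) = 0; compare against these criteria.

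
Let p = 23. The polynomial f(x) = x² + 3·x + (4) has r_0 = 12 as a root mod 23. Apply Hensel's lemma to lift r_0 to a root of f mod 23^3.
r_2 = 5785 (mod 12167)

Hensel: r_{i+1} = r_i − f(r_i)·(f′(r_i))^{-1} mod 23^{i+2}, f′(x) = 2x + 3. Iterate:
  r_0 = 12 (mod 23)
  r_1 = 495 (mod 529)
  r_2 = 5785 (mod 12167)
Final: r = 5785 satisfies f(r) ≡ 0 mod 23^3.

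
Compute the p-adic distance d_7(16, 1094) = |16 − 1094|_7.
d_7(16, 1094) = 1/49

Step 1 — x − y = 16 − 1094 = -1078. Step 2 — v_7(-1078) = 2 (factor: -1078 = −(7^2 · 22); the sign does not affect v_p). Step 3 — |x − y|_7 = 7^{-2} = 1/49.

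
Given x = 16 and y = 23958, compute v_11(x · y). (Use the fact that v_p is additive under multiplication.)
v_11(383328) = 3

v_p(x) = 0 (factor: 16 = 11^0 · 16); v_p(y) = 3 (factor: 23958 = 11^3 · 18). Additivity: v_p(xy) = v_p(x) + v_p(y) = 0 + 3 = 3. (Direct check: xy = 383328 = 11^3 · (288).)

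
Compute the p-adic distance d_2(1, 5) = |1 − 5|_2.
d_2(1, 5) = 1/4

Step 1 — x − y = 1 − 5 = -4. Step 2 — v_2(-4) = 2 (factor: -4 = −(2^2 · 1); the sign does not affect v_p). Step 3 — |x − y|_2 = 2^{-2} = 1/4.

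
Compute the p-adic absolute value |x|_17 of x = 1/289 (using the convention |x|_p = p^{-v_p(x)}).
|1/289|_17 = 289

Step 1 — compute v_17(x) by factoring powers of 17 out of the numerator and denominator: v_17(1/289) = -2. Step 2 — apply |x|_p = p^{-v_p(x)} = 17^{2} = 289.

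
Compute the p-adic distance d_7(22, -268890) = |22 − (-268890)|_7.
d_7(22, -268890) = 1/16807

Step 1 — x − y = 22 − (-268890) = 268912. Step 2 — v_7(268912) = 5 (factor: 268912 = (7^5 · 16); the sign does not affect v_p). Step 3 — |x − y|_7 = 7^{-5} = 1/16807.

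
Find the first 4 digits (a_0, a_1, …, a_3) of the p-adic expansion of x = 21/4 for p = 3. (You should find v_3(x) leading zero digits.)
(a_0, …, a_3) = (0, 1, 1, 2)

v_3(21/4) = 1, so a_0 = ... = a_0 = 0. Factor out: x = 3^1 · u with u = 7/4 a unit in ℤ_3. Expand u iteratively via a_{v+i} = u_i mod 3, u_{i+1} = (u_i − a_{v+i})/3:
  u_0 = 7/4;  a_1 = 1;  u_1 = (u_0 − 1)/3 = 1/4
  u_1 = 1/4;  a_2 = 1;  u_2 = (u_1 − 1)/3 = -1/4
  u_2 = -1/4;  a_3 = 2;  u_3 = (u_2 − 2)/3 = -3/4
Digits: (0, 1, 1, 2).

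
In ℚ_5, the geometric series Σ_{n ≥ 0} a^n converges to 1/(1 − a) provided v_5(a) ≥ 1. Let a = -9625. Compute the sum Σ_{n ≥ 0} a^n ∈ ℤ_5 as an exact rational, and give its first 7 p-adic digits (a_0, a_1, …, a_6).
Σ a^n = 1/(1 − a) = 1/9626;  first 7 digits = (1, 0, 0, 3, 4, 1, 3)

v_5(a) = 3 ≥ 1, so the series converges in ℤ_5 to 1/(1 − a) = 1/(1 − (-9625)) = 1/9626. Expand this rational in ℤ_5: compute digits iteratively via d_i = x_i mod 5, x_{i+1} = (x_i − d_i)/5. The first 7 digits are (1, 0, 0, 3, 4, 1, 3).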